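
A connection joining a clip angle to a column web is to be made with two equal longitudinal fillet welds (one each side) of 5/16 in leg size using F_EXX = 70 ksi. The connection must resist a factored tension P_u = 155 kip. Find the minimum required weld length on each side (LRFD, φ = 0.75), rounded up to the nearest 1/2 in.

Throat t_e = 0.707 × 0.3125 = 0.2209 in.
φr_n = 0.75 × 0.6 × 70 × 0.2209 = 6.96 kip/in.
L_req = P_u / φr_n = 155 / 6.96 = 22.27 in total.
Per side: 22.27 / 2 = 11.14 in.
Round up → use L = 11.5 in on each side.

L = 11.5 in on each side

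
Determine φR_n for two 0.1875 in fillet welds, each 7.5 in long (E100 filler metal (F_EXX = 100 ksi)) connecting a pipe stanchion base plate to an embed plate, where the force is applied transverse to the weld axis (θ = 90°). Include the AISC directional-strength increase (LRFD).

t_e = 0.707 × 0.1875 = 0.1326 in; A_we = 0.1326 × 15 = 1.988 in².
Directional factor: 1.0 + 0.5 sin^1.5(90°) = 1.5.
F_nw = 0.6 × 100 × 1.5 = 90 ksi.
φR_n = 0.75 × 90 × 1.988 = 134.2 kip.

φR_n ≈ 134 kip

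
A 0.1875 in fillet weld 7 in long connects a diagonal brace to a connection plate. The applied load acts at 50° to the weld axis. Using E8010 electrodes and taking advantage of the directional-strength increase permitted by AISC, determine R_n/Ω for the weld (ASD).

R_n/Ω ≈ 29.7 kips

E80XX → F_EXX = 80 ksi.
t_e = 0.707 × 0.1875 = 0.1326 in; A_we = 0.1326 × 7 = 0.9279 in².
Directional factor: 1.0 + 0.5 sin^1.5(50°) = 1.335.
F_nw = 0.6 × 80 × 1.335 = 64.09 ksi.
R_n/Ω = (64.09 × 0.9279) / 2.0 = 29.74 kips.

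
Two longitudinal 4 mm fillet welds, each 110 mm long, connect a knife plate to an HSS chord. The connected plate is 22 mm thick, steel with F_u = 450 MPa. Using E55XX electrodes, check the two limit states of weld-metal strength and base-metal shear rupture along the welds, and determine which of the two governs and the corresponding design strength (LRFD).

E55XX → F_EXX = 550 MPa.
t_e = 0.707 × 4 = 2.828 mm; L = 220 mm.
Weld metal: φR_n = 0.75 × 0.6 × 550 × 2.828 × 220 × 10⁻³ = 154 kN.
Base metal (shear rupture): φR_n = 0.75 × 0.6 × 450 × 22 × 220 × 10⁻³ = 980.1 kN.
Governing: weld metal.

φR_n ≈ 154 kN (weld metal governs)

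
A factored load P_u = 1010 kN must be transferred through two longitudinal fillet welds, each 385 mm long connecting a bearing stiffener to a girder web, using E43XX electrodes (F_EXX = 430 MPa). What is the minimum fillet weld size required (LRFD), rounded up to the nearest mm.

w = 10 mm

Total weld length L = 770 mm.
Required throat t_e = P_u / (φ × 0.6 F_EXX × L) = 1010 / (0.75 × 0.6 × 430 × 770 × 10⁻³) = 6.779 mm.
Required leg w = t_e / 0.707 = 9.588 mm → use 10 mm.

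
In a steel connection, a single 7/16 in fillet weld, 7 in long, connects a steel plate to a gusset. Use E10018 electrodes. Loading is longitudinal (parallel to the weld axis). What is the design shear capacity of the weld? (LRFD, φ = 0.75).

φR_n ≈ 97.4 kip

E100XX → F_EXX = 100 ksi.
Effective throat t_e = 0.707 × 0.4375 = 0.3093 in.
Total length L = 7 in; A_we = 0.3093 × 7 = 2.165 in².
F_nw = 0.6 F_EXX = 0.6 × 100 = 60 ksi.
φR_n = 0.75 × 60 × 2.165 = 97.43 kip.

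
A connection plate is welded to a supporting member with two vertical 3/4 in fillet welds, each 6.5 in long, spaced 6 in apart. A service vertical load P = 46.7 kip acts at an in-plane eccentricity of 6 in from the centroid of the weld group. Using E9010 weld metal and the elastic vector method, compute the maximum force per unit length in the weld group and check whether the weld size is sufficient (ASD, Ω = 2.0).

f_max ≈ 10.4 kip/in; adequate

E90XX → F_EXX = 90 ksi.
Total weld length L_w = 13 in. Treat welds as unit-width lines.
Polar moment about centroid: J = 2[d³/12 + d(b/2)²] = 2[6.5³/12 + 6.5×3²] = 162.8 in³.
Direct shear f_v = P/L_w = 46.7 / 13 = 3.592 kip/in (vertical).
Torsion M = P·e = 46.7 × 6 = 280.2 kip·in.
Critical point at (x, y) = (3, 3.25) from centroid. f_tx = M·y/J = 5.595 kip/in; f_ty = M·x/J = 5.164 kip/in.
Resultant f_max = √[f_tx² + (f_v + f_ty)²] = √[5.595² + (3.592 + 5.164)²] = 10.39 kip/in.
Capacity per unit length: r_n/Ω = (1/2.0) × 0.6 × 90 × (0.707 × 0.75) = 14.32 kip/in.
10.39 ≤ 14.32 → adequate.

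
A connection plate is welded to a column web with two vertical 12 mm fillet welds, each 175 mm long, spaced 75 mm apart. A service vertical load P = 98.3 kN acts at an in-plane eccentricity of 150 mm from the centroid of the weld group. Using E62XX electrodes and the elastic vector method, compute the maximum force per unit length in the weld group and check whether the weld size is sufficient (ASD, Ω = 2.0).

f_max ≈ 1150 N/mm; adequate

E62XX → F_EXX = 620 MPa.
Total weld length L_w = 350 mm. Treat welds as unit-width lines.
Polar moment about centroid: J = 2[d³/12 + d(b/2)²] = 2[175³/12 + 175×37.5²] = 1385000 mm³.
Direct shear f_v = P/L_w = 98.3×10³ / 350 = 280.9 N/mm (vertical).
Torsion M = P·e = 98.3×10³ × 150 = 14745000 N·mm.
Critical point at (x, y) = (37.5, 87.5) from centroid. f_tx = M·y/J = 931.3 N/mm; f_ty = M·x/J = 399.1 N/mm.
Resultant f_max = √[f_tx² + (f_v + f_ty)²] = √[931.3² + (280.9 + 399.1)²] = 1153 N/mm.
Capacity per unit length: r_n/Ω = (1/2.0) × 0.6 × 620 × (0.707 × 12) = 1578 N/mm.
1153 ≤ 1578 → adequate.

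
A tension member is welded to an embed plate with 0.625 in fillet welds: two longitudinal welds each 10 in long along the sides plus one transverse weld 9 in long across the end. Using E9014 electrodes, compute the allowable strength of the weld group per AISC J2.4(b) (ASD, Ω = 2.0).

E90XX → F_EXX = 90 ksi.
t_e = 0.707 × 0.625 = 0.4419 in.
R_nwl = 0.6 × 90 × 0.4419 × 20 = 477.2 kip (longitudinal, 2 welds).
R_nwt = 0.6 × 90 × 0.4419 × 9 = 214.8 kip (transverse, base value).
(i) R_nwl + R_nwt = 692 kip; (ii) 0.85 R_nwl + 1.5 R_nwt = 727.8 kip.
R_n = max = 727.8 kip [governs: (ii)]; R_n/Ω = 363.9 kip.

R_n/Ω ≈ 364 kip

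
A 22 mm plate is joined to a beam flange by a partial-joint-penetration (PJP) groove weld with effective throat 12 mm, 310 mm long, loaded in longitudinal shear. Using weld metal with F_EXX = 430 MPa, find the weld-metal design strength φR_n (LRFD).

φR_n ≈ 720 kN

Effective throat (given) t_e = 12 mm.
A_we = 12 × 310 = 3720 mm².
F_nw = 0.6 F_EXX = 258 MPa.
φR_n = 0.75 × 258 × 3720 × 10⁻³ = 719.8 kN.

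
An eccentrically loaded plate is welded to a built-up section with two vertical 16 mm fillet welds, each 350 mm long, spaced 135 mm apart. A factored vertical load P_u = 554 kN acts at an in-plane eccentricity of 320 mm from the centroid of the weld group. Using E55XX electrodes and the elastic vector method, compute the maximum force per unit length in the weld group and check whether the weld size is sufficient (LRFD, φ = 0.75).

E55XX → F_EXX = 550 MPa.
Total weld length L_w = 700 mm. Treat welds as unit-width lines.
Polar moment about centroid: J = 2[d³/12 + d(b/2)²] = 2[350³/12 + 350×67.5²] = 10340000 mm³.
Direct shear f_v = P/L_w = 554×10³ / 700 = 791.4 N/mm (vertical).
Torsion M = P·e = 554×10³ × 320 = 177280000 N·mm.
Critical point at (x, y) = (67.5, 175) from centroid. f_tx = M·y/J = 3002 N/mm; f_ty = M·x/J = 1158 N/mm.
Resultant f_max = √[f_tx² + (f_v + f_ty)²] = √[3002² + (791.4 + 1158)²] = 3579 N/mm.
Capacity per unit length: φr_n = 0.75 × 0.6 × 550 × (0.707 × 16) = 2800 N/mm.
3579 > 2800 → NOT adequate.

f_max ≈ 3580 N/mm; NOT adequate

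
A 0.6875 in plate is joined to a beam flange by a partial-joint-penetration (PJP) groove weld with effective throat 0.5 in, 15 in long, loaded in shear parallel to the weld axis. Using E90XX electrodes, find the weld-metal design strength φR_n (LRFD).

E90XX → F_EXX = 90 ksi.
Effective throat (given) t_e = 0.5 in.
A_we = 0.5 × 15 = 7.5 in².
F_nw = 0.6 F_EXX = 54 ksi.
φR_n = 0.75 × 54 × 7.5 = 303.8 kip.

φR_n ≈ 304 kip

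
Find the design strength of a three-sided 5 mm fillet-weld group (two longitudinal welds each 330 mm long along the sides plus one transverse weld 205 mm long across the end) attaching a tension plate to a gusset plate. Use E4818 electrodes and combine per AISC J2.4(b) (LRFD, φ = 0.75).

E48XX → F_EXX = 480 MPa.
t_e = 0.707 × 5 = 3.535 mm.
R_nwl = 0.6 × 480 × 3.535 × 660 × 10⁻³ = 671.9 kN (longitudinal, 2 welds).
R_nwt = 0.6 × 480 × 3.535 × 205 × 10⁻³ = 208.7 kN (transverse, base value).
(i) R_nwl + R_nwt = 880.6 kN; (ii) 0.85 R_nwl + 1.5 R_nwt = 884.2 kN.
R_n = max = 884.2 kN [governs: (ii)]; φR_n = 663.2 kN.

φR_n ≈ 663 kN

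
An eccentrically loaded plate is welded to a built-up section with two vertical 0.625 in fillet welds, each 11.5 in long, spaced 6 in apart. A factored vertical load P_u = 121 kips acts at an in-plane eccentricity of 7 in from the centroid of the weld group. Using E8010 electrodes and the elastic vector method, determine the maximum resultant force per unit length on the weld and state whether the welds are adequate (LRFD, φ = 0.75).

f_max ≈ 15.1 kip/in; adequate

E80XX → F_EXX = 80 ksi.
Total weld length L_w = 23 in. Treat welds as unit-width lines.
Polar moment about centroid: J = 2[d³/12 + d(b/2)²] = 2[11.5³/12 + 11.5×3²] = 460.5 in³.
Direct shear f_v = P/L_w = 121 / 23 = 5.261 kip/in (vertical).
Torsion M = P·e = 121 × 7 = 847 kip·in.
Critical point at (x, y) = (3, 5.75) from centroid. f_tx = M·y/J = 10.58 kip/in; f_ty = M·x/J = 5.518 kip/in.
Resultant f_max = √[f_tx² + (f_v + f_ty)²] = √[10.58² + (5.261 + 5.518)²] = 15.1 kip/in.
Capacity per unit length: φr_n = 0.75 × 0.6 × 80 × (0.707 × 0.625) = 15.91 kip/in.
15.1 ≤ 15.91 → adequate.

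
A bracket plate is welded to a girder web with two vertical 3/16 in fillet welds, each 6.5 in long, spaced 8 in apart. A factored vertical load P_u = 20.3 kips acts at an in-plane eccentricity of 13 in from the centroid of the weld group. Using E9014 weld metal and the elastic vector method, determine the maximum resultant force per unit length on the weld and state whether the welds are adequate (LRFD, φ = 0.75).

f_max ≈ 6.64 kip/in; NOT adequate

E90XX → F_EXX = 90 ksi.
Total weld length L_w = 13 in. Treat welds as unit-width lines.
Polar moment about centroid: J = 2[d³/12 + d(b/2)²] = 2[6.5³/12 + 6.5×4²] = 253.8 in³.
Direct shear f_v = P/L_w = 20.3 / 13 = 1.562 kip/in (vertical).
Torsion M = P·e = 20.3 × 13 = 263.9 kip·in.
Critical point at (x, y) = (4, 3.25) from centroid. f_tx = M·y/J = 3.38 kip/in; f_ty = M·x/J = 4.16 kip/in.
Resultant f_max = √[f_tx² + (f_v + f_ty)²] = √[3.38² + (1.562 + 4.16)²] = 6.645 kip/in.
Capacity per unit length: φr_n = 0.75 × 0.6 × 90 × (0.707 × 0.1875) = 5.369 kip/in.
6.645 > 5.369 → NOT adequate.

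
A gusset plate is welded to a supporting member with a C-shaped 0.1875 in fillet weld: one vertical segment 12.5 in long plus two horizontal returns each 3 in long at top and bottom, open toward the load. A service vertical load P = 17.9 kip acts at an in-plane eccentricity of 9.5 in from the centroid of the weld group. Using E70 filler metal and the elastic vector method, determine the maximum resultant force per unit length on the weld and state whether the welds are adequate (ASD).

f_max ≈ 3.28 kip/in; NOT adequate

E70XX → F_EXX = 70 ksi.
Total weld length L_w = 18.5 in. Treat welds as unit-width lines.
Centroid: x̄ = 2×3×1.5 / 18.5 = 0.4865 in from the vertical weld.
Polar moment about centroid: J = I_x + I_y = [12.5³/12 + 2×3×6.25²] + [12.5×0.4865² + 2(3³/12 + 3×1.014²)] = 410.8 in³.
Direct shear f_v = P/L_w = 17.9 / 18.5 = 0.9676 kip/in (vertical).
Torsion M = P·e = 17.9 × 9.5 = 170.05 kip·in.
Critical point at (x, y) = (2.514, 6.25) from centroid. f_tx = M·y/J = 2.587 kip/in; f_ty = M·x/J = 1.041 kip/in.
Resultant f_max = √[f_tx² + (f_v + f_ty)²] = √[2.587² + (0.9676 + 1.041)²] = 3.275 kip/in.
Capacity per unit length: r_n/Ω = (1/2.0) × 0.6 × 70 × (0.707 × 0.1875) = 2.784 kip/in.
3.275 > 2.784 → NOT adequate.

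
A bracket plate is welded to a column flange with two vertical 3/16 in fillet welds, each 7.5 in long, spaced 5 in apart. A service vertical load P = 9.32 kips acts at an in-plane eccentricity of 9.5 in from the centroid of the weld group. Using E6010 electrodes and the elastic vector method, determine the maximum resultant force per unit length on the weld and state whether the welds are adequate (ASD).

f_max ≈ 2.82 kip/in; NOT adequate

E60XX → F_EXX = 60 ksi.
Total weld length L_w = 15 in. Treat welds as unit-width lines.
Polar moment about centroid: J = 2[d³/12 + d(b/2)²] = 2[7.5³/12 + 7.5×2.5²] = 164.1 in³.
Direct shear f_v = P/L_w = 9.32 / 15 = 0.6213 kip/in (vertical).
Torsion M = P·e = 9.32 × 9.5 = 88.54 kip·in.
Critical point at (x, y) = (2.5, 3.75) from centroid. f_tx = M·y/J = 2.024 kip/in; f_ty = M·x/J = 1.349 kip/in.
Resultant f_max = √[f_tx² + (f_v + f_ty)²] = √[2.024² + (0.6213 + 1.349)²] = 2.825 kip/in.
Capacity per unit length: r_n/Ω = (1/2.0) × 0.6 × 60 × (0.707 × 0.1875) = 2.386 kip/in.
2.825 > 2.386 → NOT adequate.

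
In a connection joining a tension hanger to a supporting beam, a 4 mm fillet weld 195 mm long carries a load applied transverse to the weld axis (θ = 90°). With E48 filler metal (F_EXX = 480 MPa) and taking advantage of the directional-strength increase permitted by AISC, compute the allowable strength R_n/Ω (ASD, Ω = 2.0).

R_n/Ω ≈ 119 kN

t_e = 0.707 × 4 = 2.828 mm; A_we = 2.828 × 195 = 551.5 mm².
Directional factor: 1.0 + 0.5 sin^1.5(90°) = 1.5.
F_nw = 0.6 × 480 × 1.5 = 432 MPa.
R_n/Ω = (432 × 551.5) / 2.0 × 10⁻³ = 119.1 kN.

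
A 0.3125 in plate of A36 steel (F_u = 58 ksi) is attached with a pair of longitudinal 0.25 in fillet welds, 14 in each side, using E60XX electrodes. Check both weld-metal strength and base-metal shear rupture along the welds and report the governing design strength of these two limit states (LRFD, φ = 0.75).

E60XX → F_EXX = 60 ksi.
t_e = 0.707 × 0.25 = 0.1767 in; L = 28 in.
Weld metal: φR_n = 0.75 × 0.6 × 60 × 0.1767 × 28 = 133.6 kips.
Base metal (shear rupture): φR_n = 0.75 × 0.6 × 58 × 0.3125 × 28 = 228.4 kips.
Governing: weld metal.

φR_n ≈ 134 kips (weld metal governs)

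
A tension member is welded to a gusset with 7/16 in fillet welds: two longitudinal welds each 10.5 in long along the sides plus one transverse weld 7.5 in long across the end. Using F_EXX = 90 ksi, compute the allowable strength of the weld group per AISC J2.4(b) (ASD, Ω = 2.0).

t_e = 0.707 × 0.4375 = 0.3093 in.
R_nwl = 0.6 × 90 × 0.3093 × 21 = 350.8 kip (longitudinal, 2 welds).
R_nwt = 0.6 × 90 × 0.3093 × 7.5 = 125.3 kip (transverse, base value).
(i) R_nwl + R_nwt = 476 kip; (ii) 0.85 R_nwl + 1.5 R_nwt = 486.1 kip.
R_n = max = 486.1 kip [governs: (ii)]; R_n/Ω = 243 kip.

R_n/Ω ≈ 243 kip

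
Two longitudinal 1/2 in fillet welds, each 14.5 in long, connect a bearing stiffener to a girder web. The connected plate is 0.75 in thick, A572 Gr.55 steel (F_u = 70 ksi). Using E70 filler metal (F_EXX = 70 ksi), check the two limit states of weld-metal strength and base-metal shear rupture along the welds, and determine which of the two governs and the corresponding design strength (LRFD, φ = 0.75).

t_e = 0.707 × 0.5 = 0.3535 in; L = 29 in.
Weld metal: φR_n = 0.75 × 0.6 × 70 × 0.3535 × 29 = 322.9 kips.
Base metal (shear rupture): φR_n = 0.75 × 0.6 × 70 × 0.75 × 29 = 685.1 kips.
Governing: weld metal.

φR_n ≈ 323 kips (weld metal governs)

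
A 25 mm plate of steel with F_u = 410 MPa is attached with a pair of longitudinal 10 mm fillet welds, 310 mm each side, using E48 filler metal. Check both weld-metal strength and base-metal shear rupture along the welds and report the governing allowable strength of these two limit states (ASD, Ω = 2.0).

R_n/Ω ≈ 631 kN (weld metal governs)

E48XX → F_EXX = 480 MPa.
t_e = 0.707 × 10 = 7.07 mm; L = 620 mm.
Weld metal: R_n/Ω = (1/2.0) × 0.6 × 480 × 7.07 × 620 × 10⁻³ = 631.2 kN.
Base metal (shear rupture): R_n/Ω = (1/2.0) × 0.6 × 410 × 25 × 620 × 10⁻³ = 1906 kN.
Governing: weld metal.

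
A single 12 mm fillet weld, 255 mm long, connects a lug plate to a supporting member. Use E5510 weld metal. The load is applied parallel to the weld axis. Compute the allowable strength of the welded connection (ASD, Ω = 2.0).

E55XX → F_EXX = 550 MPa.
Effective throat t_e = 0.707 × 12 = 8.484 mm.
Total length L = 255 mm; A_we = 8.484 × 255 = 2163 mm².
F_nw = 0.6 F_EXX = 0.6 × 550 = 330 MPa.
R_n = 330 × 2163 × 10⁻³ = 713.9 kN; R_n/Ω = 713.9/2.0 = 357 kN.

R_n/Ω ≈ 357 kN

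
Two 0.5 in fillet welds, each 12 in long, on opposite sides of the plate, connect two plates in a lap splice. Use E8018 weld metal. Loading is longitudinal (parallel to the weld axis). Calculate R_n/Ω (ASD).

E80XX → F_EXX = 80 ksi.
Effective throat t_e = 0.707 × 0.5 = 0.3535 in.
Total length L = 24 in; A_we = 0.3535 × 24 = 8.484 in².
F_nw = 0.6 F_EXX = 0.6 × 80 = 48 ksi.
R_n = 48 × 8.484 = 407.2 kip; R_n/Ω = 407.2/2.0 = 203.6 kip.

R_n/Ω ≈ 204 kip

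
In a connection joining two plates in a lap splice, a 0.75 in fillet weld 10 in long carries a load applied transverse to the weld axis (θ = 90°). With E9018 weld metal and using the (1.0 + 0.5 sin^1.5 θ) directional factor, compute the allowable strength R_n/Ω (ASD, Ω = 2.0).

E90XX → F_EXX = 90 ksi.
t_e = 0.707 × 0.75 = 0.5302 in; A_we = 0.5302 × 10 = 5.303 in².
Directional factor: 1.0 + 0.5 sin^1.5(90°) = 1.5.
F_nw = 0.6 × 90 × 1.5 = 81 ksi.
R_n/Ω = (81 × 5.303) / 2.0 = 214.8 kips.

R_n/Ω ≈ 215 kips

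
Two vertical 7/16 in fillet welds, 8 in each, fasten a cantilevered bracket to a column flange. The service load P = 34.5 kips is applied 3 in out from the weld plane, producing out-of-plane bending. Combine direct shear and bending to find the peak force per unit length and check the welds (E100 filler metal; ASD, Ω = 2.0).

E100XX → F_EXX = 100 ksi.
L_w = 2 × 8 = 16 in; section modulus (unit throat) S = 2 × L²/6 = 21.33 in².
Direct shear f_v = P/L_w = 34.5/16 = 2.156 kip/in.
Moment M = P × e = 34.5 × 3 = 103.5 kip·in; bending f_b = M/S = 4.852 kip/in.
f_max = √(f_v² + f_b²) = √(2.156² + 4.852²) = 5.309 kip/in.
r_n/Ω = (1/2.0) × 0.6 × 100 × (0.707 × 0.4375) = 9.279 kip/in → adequate.

f_max ≈ 5.31 kip/in; adequate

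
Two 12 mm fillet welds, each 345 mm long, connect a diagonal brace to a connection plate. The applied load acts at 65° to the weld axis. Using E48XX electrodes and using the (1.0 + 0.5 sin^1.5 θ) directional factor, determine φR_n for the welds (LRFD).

E48XX → F_EXX = 480 MPa.
t_e = 0.707 × 12 = 8.484 mm; A_we = 8.484 × 690 = 5854 mm².
Directional factor: 1.0 + 0.5 sin^1.5(65°) = 1.431.
F_nw = 0.6 × 480 × 1.431 = 412.2 MPa.
φR_n = 0.75 × 412.2 × 5854 × 10⁻³ = 1810 kN.

φR_n ≈ 1810 kN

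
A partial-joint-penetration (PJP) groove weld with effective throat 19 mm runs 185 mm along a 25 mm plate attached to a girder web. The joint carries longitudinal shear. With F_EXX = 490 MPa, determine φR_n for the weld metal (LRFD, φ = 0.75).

Effective throat (given) t_e = 19 mm.
A_we = 19 × 185 = 3515 mm².
F_nw = 0.6 F_EXX = 294 MPa.
φR_n = 0.75 × 294 × 3515 × 10⁻³ = 775.1 kN.

φR_n ≈ 775 kN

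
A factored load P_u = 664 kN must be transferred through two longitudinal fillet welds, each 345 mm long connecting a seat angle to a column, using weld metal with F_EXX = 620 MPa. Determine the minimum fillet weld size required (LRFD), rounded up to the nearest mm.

w = 5 mm

Total weld length L = 690 mm.
Required throat t_e = P_u / (φ × 0.6 F_EXX × L) = 664 / (0.75 × 0.6 × 620 × 690 × 10⁻³) = 3.449 mm.
Required leg w = t_e / 0.707 = 4.879 mm → use 5 mm.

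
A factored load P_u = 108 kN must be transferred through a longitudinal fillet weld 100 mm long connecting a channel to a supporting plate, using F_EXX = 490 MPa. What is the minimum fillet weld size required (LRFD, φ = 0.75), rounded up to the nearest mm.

w = 7 mm

Total weld length L = 100 mm.
Required throat t_e = P_u / (φ × 0.6 F_EXX × L) = 108 / (0.75 × 0.6 × 490 × 100 × 10⁻³) = 4.898 mm.
Required leg w = t_e / 0.707 = 6.928 mm → use 7 mm.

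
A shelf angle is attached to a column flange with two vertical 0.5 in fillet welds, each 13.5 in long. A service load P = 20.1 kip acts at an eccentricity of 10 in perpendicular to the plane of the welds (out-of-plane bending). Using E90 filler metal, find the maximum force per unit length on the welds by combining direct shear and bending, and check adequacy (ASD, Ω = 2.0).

E90XX → F_EXX = 90 ksi.
L_w = 2 × 13.5 = 27 in; section modulus (unit throat) S = 2 × L²/6 = 60.75 in².
Direct shear f_v = P/L_w = 20.1/27 = 0.7444 kip/in.
Moment M = P × e = 20.1 × 10 = 201 kip·in; bending f_b = M/S = 3.309 kip/in.
f_max = √(f_v² + f_b²) = √(0.7444² + 3.309²) = 3.391 kip/in.
r_n/Ω = (1/2.0) × 0.6 × 90 × (0.707 × 0.5) = 9.544 kip/in → adequate.

f_max ≈ 3.39 kip/in; adequate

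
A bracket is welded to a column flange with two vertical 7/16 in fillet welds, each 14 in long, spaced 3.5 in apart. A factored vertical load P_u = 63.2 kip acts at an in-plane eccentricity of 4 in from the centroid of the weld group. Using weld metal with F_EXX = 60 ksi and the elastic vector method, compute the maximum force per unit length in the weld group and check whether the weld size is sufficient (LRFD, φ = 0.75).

Total weld length L_w = 28 in. Treat welds as unit-width lines.
Polar moment about centroid: J = 2[d³/12 + d(b/2)²] = 2[14³/12 + 14×1.75²] = 543.1 in³.
Direct shear f_v = P/L_w = 63.2 / 28 = 2.257 kip/in (vertical).
Torsion M = P·e = 63.2 × 4 = 252.8 kip·in.
Critical point at (x, y) = (1.75, 7) from centroid. f_tx = M·y/J = 3.258 kip/in; f_ty = M·x/J = 0.8146 kip/in.
Resultant f_max = √[f_tx² + (f_v + f_ty)²] = √[3.258² + (2.257 + 0.8146)²] = 4.478 kip/in.
Capacity per unit length: φr_n = 0.75 × 0.6 × 60 × (0.707 × 0.4375) = 8.351 kip/in.
4.478 ≤ 8.351 → adequate.

f_max ≈ 4.48 kip/in; adequate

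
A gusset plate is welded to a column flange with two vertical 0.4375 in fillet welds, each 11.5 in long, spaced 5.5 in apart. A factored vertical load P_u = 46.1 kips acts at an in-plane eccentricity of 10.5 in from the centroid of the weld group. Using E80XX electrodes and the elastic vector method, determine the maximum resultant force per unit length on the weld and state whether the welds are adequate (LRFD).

E80XX → F_EXX = 80 ksi.
Total weld length L_w = 23 in. Treat welds as unit-width lines.
Polar moment about centroid: J = 2[d³/12 + d(b/2)²] = 2[11.5³/12 + 11.5×2.75²] = 427.4 in³.
Direct shear f_v = P/L_w = 46.1 / 23 = 2.004 kip/in (vertical).
Torsion M = P·e = 46.1 × 10.5 = 484.05 kip·in.
Critical point at (x, y) = (2.75, 5.75) from centroid. f_tx = M·y/J = 6.512 kip/in; f_ty = M·x/J = 3.114 kip/in.
Resultant f_max = √[f_tx² + (f_v + f_ty)²] = √[6.512² + (2.004 + 3.114)²] = 8.283 kip/in.
Capacity per unit length: φr_n = 0.75 × 0.6 × 80 × (0.707 × 0.4375) = 11.14 kip/in.
8.283 ≤ 11.14 → adequate.

f_max ≈ 8.28 kip/in; adequate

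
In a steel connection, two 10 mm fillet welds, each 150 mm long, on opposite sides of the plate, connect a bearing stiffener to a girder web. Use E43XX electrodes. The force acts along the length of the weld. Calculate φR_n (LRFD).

φR_n ≈ 410 kN

E43XX → F_EXX = 430 MPa.
Effective throat t_e = 0.707 × 10 = 7.07 mm.
Total length L = 300 mm; A_we = 7.07 × 300 = 2121 mm².
F_nw = 0.6 F_EXX = 0.6 × 430 = 258 MPa.
φR_n = 0.75 × 258 × 2121 × 10⁻³ = 410.4 kN.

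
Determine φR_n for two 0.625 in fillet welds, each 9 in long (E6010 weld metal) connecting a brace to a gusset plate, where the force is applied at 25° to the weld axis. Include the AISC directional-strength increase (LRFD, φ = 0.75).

E60XX → F_EXX = 60 ksi.
t_e = 0.707 × 0.625 = 0.4419 in; A_we = 0.4419 × 18 = 7.954 in².
Directional factor: 1.0 + 0.5 sin^1.5(25°) = 1.137.
F_nw = 0.6 × 60 × 1.137 = 40.95 ksi.
φR_n = 0.75 × 40.95 × 7.954 = 244.3 kip.

φR_n ≈ 244 kip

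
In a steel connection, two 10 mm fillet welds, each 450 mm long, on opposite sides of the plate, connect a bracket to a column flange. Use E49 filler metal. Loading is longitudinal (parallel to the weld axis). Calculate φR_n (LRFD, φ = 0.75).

E49XX → F_EXX = 490 MPa.
Effective throat t_e = 0.707 × 10 = 7.07 mm.
Total length L = 900 mm; A_we = 7.07 × 900 = 6363 mm².
F_nw = 0.6 F_EXX = 0.6 × 490 = 294 MPa.
φR_n = 0.75 × 294 × 6363 × 10⁻³ = 1403 kN.

φR_n ≈ 1400 kN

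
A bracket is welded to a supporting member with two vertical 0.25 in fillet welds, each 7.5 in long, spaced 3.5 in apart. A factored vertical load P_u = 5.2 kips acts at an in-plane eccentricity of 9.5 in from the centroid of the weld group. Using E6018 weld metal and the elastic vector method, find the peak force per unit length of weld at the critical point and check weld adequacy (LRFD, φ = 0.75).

f_max ≈ 1.93 kip/in; adequate

E60XX → F_EXX = 60 ksi.
Total weld length L_w = 15 in. Treat welds as unit-width lines.
Polar moment about centroid: J = 2[d³/12 + d(b/2)²] = 2[7.5³/12 + 7.5×1.75²] = 116.2 in³.
Direct shear f_v = P/L_w = 5.2 / 15 = 0.3467 kip/in (vertical).
Torsion M = P·e = 5.2 × 9.5 = 49.4 kip·in.
Critical point at (x, y) = (1.75, 3.75) from centroid. f_tx = M·y/J = 1.594 kip/in; f_ty = M·x/J = 0.7437 kip/in.
Resultant f_max = √[f_tx² + (f_v + f_ty)²] = √[1.594² + (0.3467 + 0.7437)²] = 1.931 kip/in.
Capacity per unit length: φr_n = 0.75 × 0.6 × 60 × (0.707 × 0.25) = 4.772 kip/in.
1.931 ≤ 4.772 → adequate.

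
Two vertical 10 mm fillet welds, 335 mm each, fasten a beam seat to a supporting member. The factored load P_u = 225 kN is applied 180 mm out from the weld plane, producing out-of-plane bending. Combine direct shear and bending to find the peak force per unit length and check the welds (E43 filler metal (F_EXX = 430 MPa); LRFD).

f_max ≈ 1130 N/mm; adequate

L_w = 2 × 335 = 670 mm; section modulus (unit throat) S = 2 × L²/6 = 37410 mm².
Direct shear f_v = P/L_w = 225×10³/670 = 335.8 N/mm.
Moment M = P × e = 225×10³ × 180 = 40500000 N·mm; bending f_b = M/S = 1083 N/mm.
f_max = √(f_v² + f_b²) = √(335.8² + 1083²) = 1134 N/mm.
φr_n = 0.75 × 0.6 × 430 × (0.707 × 10) = 1368 N/mm → adequate.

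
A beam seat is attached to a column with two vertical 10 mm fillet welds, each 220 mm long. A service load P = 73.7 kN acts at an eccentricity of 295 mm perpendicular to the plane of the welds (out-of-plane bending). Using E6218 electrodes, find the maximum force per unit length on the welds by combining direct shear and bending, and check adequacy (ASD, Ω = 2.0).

E62XX → F_EXX = 620 MPa.
L_w = 2 × 220 = 440 mm; section modulus (unit throat) S = 2 × L²/6 = 16130 mm².
Direct shear f_v = P/L_w = 73.7×10³/440 = 167.5 N/mm.
Moment M = P × e = 73.7×10³ × 295 = 21742000 N·mm; bending f_b = M/S = 1348 N/mm.
f_max = √(f_v² + f_b²) = √(167.5² + 1348²) = 1358 N/mm.
r_n/Ω = (1/2.0) × 0.6 × 620 × (0.707 × 10) = 1315 N/mm → NOT adequate.

f_max ≈ 1360 N/mm; NOT adequate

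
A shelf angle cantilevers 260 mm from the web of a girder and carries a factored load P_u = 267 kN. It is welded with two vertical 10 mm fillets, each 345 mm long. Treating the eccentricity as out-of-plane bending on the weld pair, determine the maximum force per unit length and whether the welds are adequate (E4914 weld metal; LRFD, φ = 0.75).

f_max ≈ 1790 N/mm; NOT adequate

E49XX → F_EXX = 490 MPa.
L_w = 2 × 345 = 690 mm; section modulus (unit throat) S = 2 × L²/6 = 39680 mm².
Direct shear f_v = P/L_w = 267×10³/690 = 387 N/mm.
Moment M = P × e = 267×10³ × 260 = 69420000 N·mm; bending f_b = M/S = 1750 N/mm.
f_max = √(f_v² + f_b²) = √(387² + 1750²) = 1792 N/mm.
φr_n = 0.75 × 0.6 × 490 × (0.707 × 10) = 1559 N/mm → NOT adequate.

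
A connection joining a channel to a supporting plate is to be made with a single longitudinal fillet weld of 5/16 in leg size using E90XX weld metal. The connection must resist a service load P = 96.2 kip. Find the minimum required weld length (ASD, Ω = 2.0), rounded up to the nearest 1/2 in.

E90XX → F_EXX = 90 ksi.
Throat t_e = 0.707 × 0.3125 = 0.2209 in.
r_n/Ω = (0.6 × 90 × 0.2209) / 2.0 = 5.965 kip/in.
L_req = P / (r_n/Ω) = 96.2 / 5.965 = 16.13 in total.
Round up → use L = 16.5 in.

L = 16.5 in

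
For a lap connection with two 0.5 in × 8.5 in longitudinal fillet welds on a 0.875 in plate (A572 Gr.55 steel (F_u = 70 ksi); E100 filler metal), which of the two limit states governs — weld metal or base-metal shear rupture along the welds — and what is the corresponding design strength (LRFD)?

φR_n ≈ 270 kips (weld metal governs)

E100XX → F_EXX = 100 ksi.
t_e = 0.707 × 0.5 = 0.3535 in; L = 17 in.
Weld metal: φR_n = 0.75 × 0.6 × 100 × 0.3535 × 17 = 270.4 kips.
Base metal (shear rupture): φR_n = 0.75 × 0.6 × 70 × 0.875 × 17 = 468.6 kips.
Governing: weld metal.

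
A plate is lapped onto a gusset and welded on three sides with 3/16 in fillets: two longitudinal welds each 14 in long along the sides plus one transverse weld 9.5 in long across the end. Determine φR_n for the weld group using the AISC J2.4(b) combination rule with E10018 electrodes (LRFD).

φR_n ≈ 227 kips

E100XX → F_EXX = 100 ksi.
t_e = 0.707 × 0.1875 = 0.1326 in.
R_nwl = 0.6 × 100 × 0.1326 × 28 = 222.7 kips (longitudinal, 2 welds).
R_nwt = 0.6 × 100 × 0.1326 × 9.5 = 75.56 kips (transverse, base value).
(i) R_nwl + R_nwt = 298.3 kips; (ii) 0.85 R_nwl + 1.5 R_nwt = 302.6 kips.
R_n = max = 302.6 kips [governs: (ii)]; φR_n = 227 kips.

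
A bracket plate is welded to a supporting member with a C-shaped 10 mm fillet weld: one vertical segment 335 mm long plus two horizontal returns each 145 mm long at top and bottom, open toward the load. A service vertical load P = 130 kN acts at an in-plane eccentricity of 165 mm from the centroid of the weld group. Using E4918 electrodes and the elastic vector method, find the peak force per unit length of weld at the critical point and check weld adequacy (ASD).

f_max ≈ 489 N/mm; adequate

E49XX → F_EXX = 490 MPa.
Total weld length L_w = 625 mm. Treat welds as unit-width lines.
Centroid: x̄ = 2×145×72.5 / 625 = 33.64 mm from the vertical weld.
Polar moment about centroid: J = I_x + I_y = [335³/12 + 2×145×167.5²] + [335×33.64² + 2(145³/12 + 145×38.86²)] = 12590000 mm³.
Direct shear f_v = P/L_w = 130×10³ / 625 = 208 N/mm (vertical).
Torsion M = P·e = 130×10³ × 165 = 21450000 N·mm.
Critical point at (x, y) = (111.4, 167.5) from centroid. f_tx = M·y/J = 285.3 N/mm; f_ty = M·x/J = 189.7 N/mm.
Resultant f_max = √[f_tx² + (f_v + f_ty)²] = √[285.3² + (208 + 189.7)²] = 489.4 N/mm.
Capacity per unit length: r_n/Ω = (1/2.0) × 0.6 × 490 × (0.707 × 10) = 1039 N/mm.
489.4 ≤ 1039 → adequate.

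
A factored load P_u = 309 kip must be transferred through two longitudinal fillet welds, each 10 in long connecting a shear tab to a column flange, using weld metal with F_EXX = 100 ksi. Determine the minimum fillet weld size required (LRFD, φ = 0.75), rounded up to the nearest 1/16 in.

w = 1/2 in

Total weld length L = 20 in.
Required throat t_e = P_u / (φ × 0.6 F_EXX × L) = 309 / (0.75 × 0.6 × 100 × 20) = 0.3433 in.
Required leg w = t_e / 0.707 = 0.4856 in → use 1/2 in.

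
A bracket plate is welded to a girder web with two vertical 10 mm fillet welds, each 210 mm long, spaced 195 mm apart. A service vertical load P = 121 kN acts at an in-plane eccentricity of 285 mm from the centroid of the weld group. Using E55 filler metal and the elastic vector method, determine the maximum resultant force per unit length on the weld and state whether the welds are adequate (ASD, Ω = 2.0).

E55XX → F_EXX = 550 MPa.
Total weld length L_w = 420 mm. Treat welds as unit-width lines.
Polar moment about centroid: J = 2[d³/12 + d(b/2)²] = 2[210³/12 + 210×97.5²] = 5536000 mm³.
Direct shear f_v = P/L_w = 121×10³ / 420 = 288.1 N/mm (vertical).
Torsion M = P·e = 121×10³ × 285 = 34485000 N·mm.
Critical point at (x, y) = (97.5, 105) from centroid. f_tx = M·y/J = 654.1 N/mm; f_ty = M·x/J = 607.3 N/mm.
Resultant f_max = √[f_tx² + (f_v + f_ty)²] = √[654.1² + (288.1 + 607.3)²] = 1109 N/mm.
Capacity per unit length: r_n/Ω = (1/2.0) × 0.6 × 550 × (0.707 × 10) = 1167 N/mm.
1109 ≤ 1167 → adequate.

f_max ≈ 1110 N/mm; adequate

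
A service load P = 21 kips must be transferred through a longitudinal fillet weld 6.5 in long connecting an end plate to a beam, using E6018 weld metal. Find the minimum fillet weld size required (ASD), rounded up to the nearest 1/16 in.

E60XX → F_EXX = 60 ksi.
Total weld length L = 6.5 in.
Required throat t_e = P × Ω / (0.6 F_EXX × L) = 21 × 2.0 / (0.6 × 60 × 6.5) = 0.1795 in.
Required leg w = t_e / 0.707 = 0.2539 in → use 5/16 in.

w = 5/16 in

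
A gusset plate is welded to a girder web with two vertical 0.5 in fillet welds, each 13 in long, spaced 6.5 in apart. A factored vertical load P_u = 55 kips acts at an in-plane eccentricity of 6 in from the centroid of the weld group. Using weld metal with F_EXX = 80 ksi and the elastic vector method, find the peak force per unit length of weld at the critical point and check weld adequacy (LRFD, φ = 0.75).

f_max ≈ 5.06 kip/in; adequate

Total weld length L_w = 26 in. Treat welds as unit-width lines.
Polar moment about centroid: J = 2[d³/12 + d(b/2)²] = 2[13³/12 + 13×3.25²] = 640.8 in³.
Direct shear f_v = P/L_w = 55 / 26 = 2.115 kip/in (vertical).
Torsion M = P·e = 55 × 6 = 330 kip·in.
Critical point at (x, y) = (3.25, 6.5) from centroid. f_tx = M·y/J = 3.347 kip/in; f_ty = M·x/J = 1.674 kip/in.
Resultant f_max = √[f_tx² + (f_v + f_ty)²] = √[3.347² + (2.115 + 1.674)²] = 5.056 kip/in.
Capacity per unit length: φr_n = 0.75 × 0.6 × 80 × (0.707 × 0.5) = 12.73 kip/in.
5.056 ≤ 12.73 → adequate.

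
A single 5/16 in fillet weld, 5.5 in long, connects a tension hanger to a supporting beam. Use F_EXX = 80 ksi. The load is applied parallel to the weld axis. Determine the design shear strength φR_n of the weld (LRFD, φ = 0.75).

Effective throat t_e = 0.707 × 0.3125 = 0.2209 in.
Total length L = 5.5 in; A_we = 0.2209 × 5.5 = 1.215 in².
F_nw = 0.6 F_EXX = 0.6 × 80 = 48 ksi.
φR_n = 0.75 × 48 × 1.215 = 43.75 kips.

φR_n ≈ 43.7 kips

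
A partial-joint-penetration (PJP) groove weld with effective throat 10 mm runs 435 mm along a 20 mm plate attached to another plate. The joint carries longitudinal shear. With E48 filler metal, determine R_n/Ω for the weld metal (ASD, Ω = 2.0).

E48XX → F_EXX = 480 MPa.
Effective throat (given) t_e = 10 mm.
A_we = 10 × 435 = 4350 mm².
F_nw = 0.6 F_EXX = 288 MPa.
R_n/Ω = (288 × 4350) / 2.0 × 10⁻³ = 626.4 kN.

R_n/Ω ≈ 626 kN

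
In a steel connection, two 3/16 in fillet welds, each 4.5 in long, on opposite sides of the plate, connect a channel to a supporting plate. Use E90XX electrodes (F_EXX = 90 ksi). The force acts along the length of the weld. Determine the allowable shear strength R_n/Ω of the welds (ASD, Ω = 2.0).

Effective throat t_e = 0.707 × 0.1875 = 0.1326 in.
Total length L = 9 in; A_we = 0.1326 × 9 = 1.193 in².
F_nw = 0.6 F_EXX = 0.6 × 90 = 54 ksi.
R_n = 54 × 1.193 = 64.43 kip; R_n/Ω = 64.43/2.0 = 32.21 kip.

R_n/Ω ≈ 32.2 kip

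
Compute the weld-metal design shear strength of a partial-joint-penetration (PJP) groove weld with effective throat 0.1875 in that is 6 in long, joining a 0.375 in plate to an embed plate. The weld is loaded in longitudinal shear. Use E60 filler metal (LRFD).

E60XX → F_EXX = 60 ksi.
Effective throat (given) t_e = 0.1875 in.
A_we = 0.1875 × 6 = 1.125 in².
F_nw = 0.6 F_EXX = 36 ksi.
φR_n = 0.75 × 36 × 1.125 = 30.38 kips.

φR_n ≈ 30.4 kips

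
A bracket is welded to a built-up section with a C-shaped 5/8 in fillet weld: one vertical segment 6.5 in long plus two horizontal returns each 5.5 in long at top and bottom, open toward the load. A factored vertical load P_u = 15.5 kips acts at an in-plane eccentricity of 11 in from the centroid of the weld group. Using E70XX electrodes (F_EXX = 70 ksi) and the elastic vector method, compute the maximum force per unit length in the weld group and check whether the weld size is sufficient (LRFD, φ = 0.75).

f_max ≈ 5 kip/in; adequate

Total weld length L_w = 17.5 in. Treat welds as unit-width lines.
Centroid: x̄ = 2×5.5×2.75 / 17.5 = 1.729 in from the vertical weld.
Polar moment about centroid: J = I_x + I_y = [6.5³/12 + 2×5.5×3.25²] + [6.5×1.729² + 2(5.5³/12 + 5.5×1.021²)] = 197.7 in³.
Direct shear f_v = P/L_w = 15.5 / 17.5 = 0.8857 kip/in (vertical).
Torsion M = P·e = 15.5 × 11 = 170.5 kip·in.
Critical point at (x, y) = (3.771, 3.25) from centroid. f_tx = M·y/J = 2.803 kip/in; f_ty = M·x/J = 3.253 kip/in.
Resultant f_max = √[f_tx² + (f_v + f_ty)²] = √[2.803² + (0.8857 + 3.253)²] = 4.998 kip/in.
Capacity per unit length: φr_n = 0.75 × 0.6 × 70 × (0.707 × 0.625) = 13.92 kip/in.
4.998 ≤ 13.92 → adequate.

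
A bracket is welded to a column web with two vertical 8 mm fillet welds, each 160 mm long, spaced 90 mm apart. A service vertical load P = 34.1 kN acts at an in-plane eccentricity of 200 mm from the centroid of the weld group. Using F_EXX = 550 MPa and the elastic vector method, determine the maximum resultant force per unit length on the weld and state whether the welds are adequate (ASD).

f_max ≈ 531 N/mm; adequate

Total weld length L_w = 320 mm. Treat welds as unit-width lines.
Polar moment about centroid: J = 2[d³/12 + d(b/2)²] = 2[160³/12 + 160×45²] = 1331000 mm³.
Direct shear f_v = P/L_w = 34.1×10³ / 320 = 106.6 N/mm (vertical).
Torsion M = P·e = 34.1×10³ × 200 = 6820000 N·mm.
Critical point at (x, y) = (45, 80) from centroid. f_tx = M·y/J = 410 N/mm; f_ty = M·x/J = 230.6 N/mm.
Resultant f_max = √[f_tx² + (f_v + f_ty)²] = √[410² + (106.6 + 230.6)²] = 530.9 N/mm.
Capacity per unit length: r_n/Ω = (1/2.0) × 0.6 × 550 × (0.707 × 8) = 933.2 N/mm.
530.9 ≤ 933.2 → adequate.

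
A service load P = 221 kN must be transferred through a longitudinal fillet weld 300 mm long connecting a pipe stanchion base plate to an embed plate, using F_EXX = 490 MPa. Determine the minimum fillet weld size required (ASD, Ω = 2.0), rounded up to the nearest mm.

w = 8 mm

Total weld length L = 300 mm.
Required throat t_e = P × Ω / (0.6 F_EXX × L) = 221 × 2.0 / (0.6 × 490 × 300 × 10⁻³) = 5.011 mm.
Required leg w = t_e / 0.707 = 7.088 mm → use 8 mm.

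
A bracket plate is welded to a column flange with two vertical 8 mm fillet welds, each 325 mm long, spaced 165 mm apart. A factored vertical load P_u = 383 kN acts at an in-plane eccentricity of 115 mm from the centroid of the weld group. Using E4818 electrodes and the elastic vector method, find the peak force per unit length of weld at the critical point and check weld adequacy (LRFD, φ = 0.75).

f_max ≈ 1180 N/mm; adequate

E48XX → F_EXX = 480 MPa.
Total weld length L_w = 650 mm. Treat welds as unit-width lines.
Polar moment about centroid: J = 2[d³/12 + d(b/2)²] = 2[325³/12 + 325×82.5²] = 10150000 mm³.
Direct shear f_v = P/L_w = 383×10³ / 650 = 589.2 N/mm (vertical).
Torsion M = P·e = 383×10³ × 115 = 44045000 N·mm.
Critical point at (x, y) = (82.5, 162.5) from centroid. f_tx = M·y/J = 705.5 N/mm; f_ty = M·x/J = 358.2 N/mm.
Resultant f_max = √[f_tx² + (f_v + f_ty)²] = √[705.5² + (589.2 + 358.2)²] = 1181 N/mm.
Capacity per unit length: φr_n = 0.75 × 0.6 × 480 × (0.707 × 8) = 1222 N/mm.
1181 ≤ 1222 → adequate.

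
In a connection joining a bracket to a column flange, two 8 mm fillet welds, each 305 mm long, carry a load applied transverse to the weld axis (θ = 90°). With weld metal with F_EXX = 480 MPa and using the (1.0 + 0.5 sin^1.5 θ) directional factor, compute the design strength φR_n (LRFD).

φR_n ≈ 1120 kN

t_e = 0.707 × 8 = 5.656 mm; A_we = 5.656 × 610 = 3450 mm².
Directional factor: 1.0 + 0.5 sin^1.5(90°) = 1.5.
F_nw = 0.6 × 480 × 1.5 = 432 MPa.
φR_n = 0.75 × 432 × 3450 × 10⁻³ = 1118 kN.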